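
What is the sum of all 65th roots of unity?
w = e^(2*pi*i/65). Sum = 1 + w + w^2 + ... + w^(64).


The sum of all 65th roots of unity is 0.
Geometric series: (1 - w^65)/(1 - w) = (1-1)/(1-w) = 0 since w^65 = 1, w ≠ 1.
Alternatively: coefficient of z^64 in z^65 - 1 is 0.

0


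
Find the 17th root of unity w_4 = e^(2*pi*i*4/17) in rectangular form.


Angle = 360*4/17 = 84.7059°
a = cos(84.7059°) = 0.0923
b = sin(84.7059°) = 0.9957

0.0923 + 0.9957i


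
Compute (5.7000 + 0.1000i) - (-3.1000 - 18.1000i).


Real: 5.7 + 3.1 = 8.8
Imag: 0.1 + 18.1 = 18.2

8.8000 + 18.2000i


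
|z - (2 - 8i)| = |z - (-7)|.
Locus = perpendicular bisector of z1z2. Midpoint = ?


Equal distances means the locus is the perpendicular bisector of z1 and z2.
Midpoint = ((2+(-7))/2, (-8+0)/2) = (-2.5000, -4.0000)

Perpendicular bisector through (-2.5000, -4.0000)


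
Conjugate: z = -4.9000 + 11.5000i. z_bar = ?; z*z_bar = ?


z_bar = -4.9000 - 11.5000i
z*z_bar = (-4.9)^2 + 11.5^2 = 24.01 + 132.25 = 156.26

z_bar = -4.9000 - 11.5000i, z*z_bar = 156.26


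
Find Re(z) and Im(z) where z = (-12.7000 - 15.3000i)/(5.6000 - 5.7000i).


Multiply by conjugate: (-12.7000 - 15.3000i)(5.6000 + 5.7000i) / (5.6^2 + (-5.7)^2)
Numerator real = -12.7*5.6 - (15.3)*(-5.7) = 16.09
Numerator imag = -15.3*5.6 - (-12.7)*(-5.7) = -158.07
Denominator = 63.85
Re(z) = 16.09/63.85 = 0.2520
Im(z) = -158.07/63.85 = -2.4756

Re(z) = 0.2520, Im(z) = -2.4756


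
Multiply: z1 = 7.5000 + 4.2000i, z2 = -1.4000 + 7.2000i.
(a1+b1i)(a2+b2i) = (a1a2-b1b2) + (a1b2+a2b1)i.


Real = 7.5*(-1.4) - 4.2*7.2 = -10.5 - 30.24 = -40.74
Imag = 7.5*7.2 - (1.4)*4.2 = 54 - (5.88) = 48.12

-40.7400 + 48.1200i


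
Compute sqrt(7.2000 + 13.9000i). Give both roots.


|z| = sqrt(51.84+193.21) = 15.6541
sqrt((|z|+a)/2) = sqrt((15.6541+7.2)/2) = sqrt(11.4270) = 3.3804
sqrt((|z|-a)/2) = sqrt((15.6541-7.2)/2) = sqrt(4.2270) = 2.0560

±(3.3804 + 2.0560i) i.e. 3.3804 + 2.0560i and -3.3804 - 2.0560i


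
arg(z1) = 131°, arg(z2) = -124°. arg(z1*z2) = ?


arg(z1*z2) = 131° - 124° = 7°
Normalized to (-180°, 180°]: 7°

7°


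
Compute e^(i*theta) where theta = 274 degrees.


cos(274°) = 0.0698
sin(274°) = -0.9976

e^(i*274°) = 0.0698 - 0.9976i


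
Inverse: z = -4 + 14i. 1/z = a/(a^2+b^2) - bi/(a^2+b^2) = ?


|z|^2 = 16+196 = 212
1/z = (-4 - 14i)/212

1/z = -0.0189 - 0.0660i


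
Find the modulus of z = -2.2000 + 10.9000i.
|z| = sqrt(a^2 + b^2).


|z| = sqrt((-2.2)^2 + 10.9^2) = sqrt(4.84 + 118.81) = sqrt(123.65) = 11.1198

|z| = 11.1198


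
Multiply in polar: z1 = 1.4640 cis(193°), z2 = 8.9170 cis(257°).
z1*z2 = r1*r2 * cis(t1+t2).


r = 1.4640 * 8.9170 = 13.0545
theta = 193° + 257° = 450° = 90° (mod 360)

13.0545 cis(90°)


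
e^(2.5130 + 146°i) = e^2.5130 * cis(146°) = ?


e^2.5130 = 12.3419
cos(146°) = -0.82904
sin(146°) = 0.55919
Real = 12.3419*(-0.82904) = -10.2319
Imag = 12.3419*0.55919 = 6.9015

-10.2319 + 6.9015i


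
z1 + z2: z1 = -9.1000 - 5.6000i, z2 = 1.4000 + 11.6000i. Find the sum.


Real: -9.1 + 1.4 = -7.7
Imag: -5.6 + 11.6 = 6

-7.7000 + 6.0000i


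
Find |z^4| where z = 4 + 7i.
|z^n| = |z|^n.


|z| = sqrt(16+49) = sqrt(65) = 8.0623
|z^4| = |z|^4 = (sqrt(65))^4 = 65^2 = 4225

|z^4| = 4225


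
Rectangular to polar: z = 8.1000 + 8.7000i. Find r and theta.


r = sqrt(65.61+75.69) = sqrt(141.3) = 11.8870
theta = atan2(8.7, 8.1) = 47.0454 degrees

r = 11.8870, theta = 47.0454 degrees


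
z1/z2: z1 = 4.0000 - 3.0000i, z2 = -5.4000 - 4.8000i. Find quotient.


Conjugate of z2 = -5.4000 + 4.8000i
Numerator: (4.0000 - 3.0000i)(-5.4000 + 4.8000i) = -7.2000 + 35.4000i
Denominator: (-5.4)^2 + (-4.8)^2 = 52.2
Result = (-7.2000 + 35.4000i)/52.2

-0.1379 + 0.6782i


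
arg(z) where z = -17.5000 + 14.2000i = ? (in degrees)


Re = -17.5, Im = 14.2
arg = atan2(14.2, -17.5) = 140.9431 degrees

arg(z) = 140.9431 degrees


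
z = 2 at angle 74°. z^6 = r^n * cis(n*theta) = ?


r^6 = 2^6 = 64
n*theta = 6*74° = 444° = 84° (mod 360)
a = 64*cos(84°) = 6.6898
b = 64*sin(84°) = 63.6494

64 cis(84°) = 6.6898 + 63.6494i


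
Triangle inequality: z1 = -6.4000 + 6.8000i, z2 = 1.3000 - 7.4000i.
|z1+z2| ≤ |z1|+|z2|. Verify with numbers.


|z1| = sqrt((-6.4)^2 + 6.8^2) = sqrt(87.2) = 9.3381
|z2| = sqrt(1.3^2 + (-7.4)^2) = sqrt(56.45) = 7.5133
z1+z2 = -5.1000 - 0.6000i
|z1+z2| = sqrt(26.37) = 5.1352
|z1|+|z2| = 9.3381 + 7.5133 = 16.8514

|z1+z2| = 5.1352 ≤ |z1|+|z2| = 16.8514 (verified)


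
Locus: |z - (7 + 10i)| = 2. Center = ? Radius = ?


|z - z0| = r is a circle with center z0 and radius r.
Center = (7, 10), radius = 2

Circle with center (7, 10) and radius 2


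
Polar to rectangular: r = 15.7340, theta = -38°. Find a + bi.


a = 15.7340*cos(-38°) = 15.7340*0.788011 = 12.3986
b = 15.7340*sin(-38°) = 15.7340*(-0.61566) = -9.6868

12.3986 - 9.6868i


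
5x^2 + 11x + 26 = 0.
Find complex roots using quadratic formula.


disc = 11^2 - 4*5*26 = 121 - 520 = -399
sqrt(|disc|) = sqrt(399) = 19.9750
Real part = -11/(2*5) = -1.1000
Imag part = 19.9750/(2*5) = 1.9975

-1.1000 ± 1.9975i


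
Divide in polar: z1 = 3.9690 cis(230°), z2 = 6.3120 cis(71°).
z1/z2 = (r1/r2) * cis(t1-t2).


r = 3.9690 / 6.3120 = 0.6288
theta = 230° - 71° = 159° = 159° (mod 360)

0.6288 cis(159°)


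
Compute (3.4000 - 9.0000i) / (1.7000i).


Conjugate of z2 = -1.7000i
Numerator: (3.4000 - 9.0000i)(-1.7000i) = -15.3000 - 5.7800i
Denominator: 0^2 + 1.7^2 = 2.89
Result = (-15.3000 - 5.7800i)/2.89

-5.2941 - 2.0000i


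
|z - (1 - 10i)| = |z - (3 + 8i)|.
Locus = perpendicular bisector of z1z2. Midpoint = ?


Equal distances means the locus is the perpendicular bisector of z1 and z2.
Midpoint = ((1+3)/2, (-10+8)/2) = (2.0000, -1.0000)

Perpendicular bisector through (2.0000, -1.0000)


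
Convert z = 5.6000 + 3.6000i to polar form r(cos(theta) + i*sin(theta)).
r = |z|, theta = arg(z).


r = sqrt(31.36+12.96) = sqrt(44.32) = 6.6573
theta = atan2(3.6, 5.6) = 32.7352 degrees

r = 6.6573, theta = 32.7352 degrees


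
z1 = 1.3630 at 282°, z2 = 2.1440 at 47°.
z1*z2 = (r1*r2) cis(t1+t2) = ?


r = 1.3630 * 2.1440 = 2.9223
theta = 282° + 47° = 329° = 329° (mod 360)

2.9223 cis(329°)


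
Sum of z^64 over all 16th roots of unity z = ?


The roots are w_k = w^k with w = e^(2*pi*i/16), and (w^k)^64 = (w^64)^k.
So S = 1 + u + u^2 + ... + u^(15) with u = w^64.
64 = 4*16 + 0, so 64 is a multiple of 16 and u = (w^16)^4 = 1.
Every one of the 16 terms equals 1: S = 16

S = 16


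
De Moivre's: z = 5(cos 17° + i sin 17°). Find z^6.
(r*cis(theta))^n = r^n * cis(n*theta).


r^6 = 5^6 = 15625
n*theta = 6*17° = 102° = 102° (mod 360)
a = 15625*cos(102°) = -3248.6202
b = 15625*sin(102°) = 15283.5563

15625 cis(102°) = -3248.6202 + 15283.5563i


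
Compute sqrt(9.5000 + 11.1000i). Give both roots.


|z| = sqrt(90.25+123.21) = 14.6103
sqrt((|z|+a)/2) = sqrt((14.6103+9.5)/2) = sqrt(12.0551) = 3.4721
sqrt((|z|-a)/2) = sqrt((14.6103-9.5)/2) = sqrt(2.5551) = 1.5985

±(3.4721 + 1.5985i) i.e. 3.4721 + 1.5985i and -3.4721 - 1.5985i


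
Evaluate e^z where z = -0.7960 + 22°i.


e^-0.7960 = 0.4511
cos(22°) = 0.9272
sin(22°) = 0.3746
Real = 0.4511*0.9272 = 0.4183
Imag = 0.4511*0.3746 = 0.1690

0.4183 + 0.1690i


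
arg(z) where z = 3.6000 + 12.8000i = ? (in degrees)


Re = 3.6, Im = 12.8
arg = atan2(12.8, 3.6) = 74.2914 degrees

arg(z) = 74.2914 degrees


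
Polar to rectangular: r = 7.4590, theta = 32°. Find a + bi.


a = 7.4590*cos(32°) = 7.4590*0.84805 = 6.3256
b = 7.4590*sin(32°) = 7.4590*0.52992 = 3.9527

6.3256 + 3.9527i


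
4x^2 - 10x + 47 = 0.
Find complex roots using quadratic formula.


disc = (-10)^2 - 4*4*47 = 100 - 752 = -652
sqrt(|disc|) = sqrt(652) = 25.5343
Real part = 10/(2*4) = 1.2500
Imag part = 25.5343/(2*4) = 3.1918

1.2500 ± 3.1918i


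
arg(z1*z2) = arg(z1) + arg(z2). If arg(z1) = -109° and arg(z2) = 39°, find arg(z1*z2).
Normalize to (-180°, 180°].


arg(z1*z2) = -109° + 39° = -70°
Normalized to (-180°, 180°]: -70°

-70°


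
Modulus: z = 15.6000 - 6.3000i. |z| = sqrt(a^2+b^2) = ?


|z| = sqrt(15.6^2 + (-6.3)^2) = sqrt(243.36 + 39.69) = sqrt(283.05) = 16.8241

|z| = 16.8241


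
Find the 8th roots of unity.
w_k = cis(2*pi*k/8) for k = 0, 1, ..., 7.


The 8th roots of unity are cis(360k/8°) for k=0..7
Angle step = 360/8 = 45°
Primitive root: cis(45°)
Primitive root = 0.7071 + 0.7071i

8 roots at angles: 0°, 45°, 90°, 135°, 180°, 225°, 270°, 315°


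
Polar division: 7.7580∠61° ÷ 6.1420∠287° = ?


r = 7.7580 / 6.1420 = 1.2631
theta = 61° - 287° = -226° = 134° (mod 360)

1.2631 cis(134°)


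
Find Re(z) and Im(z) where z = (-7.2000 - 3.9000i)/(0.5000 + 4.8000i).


Multiply by conjugate: (-7.2000 - 3.9000i)(0.5000 - 4.8000i) / (0.5^2 + 4.8^2)
Numerator real = -7.2*0.5 - (3.9)*4.8 = -22.32
Numerator imag = -3.9*0.5 - (-7.2)*4.8 = 32.61
Denominator = 23.29
Re(z) = -22.32/23.29 = -0.9584
Im(z) = 32.61/23.29 = 1.4002

Re(z) = -0.9584, Im(z) = 1.4002


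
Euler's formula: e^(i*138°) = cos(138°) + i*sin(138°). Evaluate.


cos(138°) = -0.7431
sin(138°) = 0.6691

e^(i*138°) = -0.7431 + 0.6691i


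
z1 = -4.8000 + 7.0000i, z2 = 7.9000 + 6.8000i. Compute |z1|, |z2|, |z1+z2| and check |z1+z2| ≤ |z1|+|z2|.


|z1| = sqrt((-4.8)^2 + 7^2) = sqrt(72.04) = 8.4876
|z2| = sqrt(7.9^2 + 6.8^2) = sqrt(108.65) = 10.4235
z1+z2 = 3.1000 + 13.8000i
|z1+z2| = sqrt(200.05) = 14.1439
|z1|+|z2| = 8.4876 + 10.4235 = 18.9111

|z1+z2| = 14.1439 ≤ |z1|+|z2| = 18.9111 (verified)


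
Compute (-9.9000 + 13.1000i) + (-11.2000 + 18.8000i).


Real: -9.9 - 11.2 = -21.1
Imag: 13.1 + 18.8 = 31.9

-21.1000 + 31.9000i


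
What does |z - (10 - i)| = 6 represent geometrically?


|z - z0| = r is a circle with center z0 and radius r.
Center = (10, -1), radius = 6

Circle with center (10, -1) and radius 6


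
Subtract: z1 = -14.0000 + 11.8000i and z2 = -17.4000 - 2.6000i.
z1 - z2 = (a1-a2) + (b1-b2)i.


Real: -14 + 17.4 = 3.4
Imag: 11.8 + 2.6 = 14.4

3.4000 + 14.4000i


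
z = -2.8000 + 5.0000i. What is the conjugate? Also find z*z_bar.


z_bar = -2.8000 - 5.0000i
z*z_bar = (-2.8)^2 + 5^2 = 7.84 + 25 = 32.84

z_bar = -2.8000 - 5.0000i, z*z_bar = 32.84


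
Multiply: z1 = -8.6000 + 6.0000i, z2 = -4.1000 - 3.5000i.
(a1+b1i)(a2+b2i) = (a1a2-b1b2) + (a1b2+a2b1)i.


Real = -8.6*(-4.1) - 6*(-3.5) = 35.26 - (-21) = 56.26
Imag = -8.6*(-3.5) - (4.1)*6 = 30.1 - (24.6) = 5.5

56.2600 + 5.5000i


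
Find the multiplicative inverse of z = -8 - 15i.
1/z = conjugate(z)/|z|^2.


|z|^2 = 64+225 = 289
1/z = (-8 + 15i)/289

1/z = -0.0277 + 0.0519i


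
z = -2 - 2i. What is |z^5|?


|z| = sqrt(4+4) = sqrt(8) = 2.8284
|z^5| = |z|^5 = (sqrt(8))^5 = 8^2 * sqrt(8) = 64*sqrt(8)

|z^5| = 64*sqrt(8) ≈ 181.0193


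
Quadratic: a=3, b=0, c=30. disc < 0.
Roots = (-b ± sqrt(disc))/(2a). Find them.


disc = 0^2 - 4*3*30 = 0 - 360 = -360
sqrt(|disc|) = sqrt(360) = 18.9737
Real part = 0/(2*3) = 0
Imag part = 18.9737/(2*3) = 3.1623

0 ± 3.1623i


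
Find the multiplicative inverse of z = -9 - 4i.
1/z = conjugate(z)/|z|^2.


|z|^2 = 81+16 = 97
1/z = (-9 + 4i)/97

1/z = -0.0928 + 0.0412i


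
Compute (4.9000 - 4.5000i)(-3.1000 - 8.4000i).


Real = 4.9*(-3.1) - (-4.5)*(-8.4) = -15.19 - 37.8 = -52.99
Imag = 4.9*(-8.4) - (3.1)*(-4.5) = -41.16 + 13.95 = -27.21

-52.9900 - 27.2100i


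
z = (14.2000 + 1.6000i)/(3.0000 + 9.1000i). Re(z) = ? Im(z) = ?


Multiply by conjugate: (14.2000 + 1.6000i)(3.0000 - 9.1000i) / (3^2 + 9.1^2)
Numerator real = 14.2*3 + 1.6*9.1 = 57.16
Numerator imag = 1.6*3 - 14.2*9.1 = -124.42
Denominator = 91.81
Re(z) = 57.16/91.81 = 0.6226
Im(z) = -124.42/91.81 = -1.3552

Re(z) = 0.6226, Im(z) = -1.3552


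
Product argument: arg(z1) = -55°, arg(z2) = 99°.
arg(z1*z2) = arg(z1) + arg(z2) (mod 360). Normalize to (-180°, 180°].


arg(z1*z2) = -55° + 99° = 44°
Normalized to (-180°, 180°]: 44°

44°


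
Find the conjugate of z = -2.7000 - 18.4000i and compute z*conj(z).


z_bar = -2.7000 + 18.4000i
z*z_bar = (-2.7)^2 + (-18.4)^2 = 7.29 + 338.56 = 345.85

z_bar = -2.7000 + 18.4000i, z*z_bar = 345.85


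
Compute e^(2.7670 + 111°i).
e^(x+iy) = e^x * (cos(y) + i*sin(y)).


e^2.7670 = 15.9108
cos(111°) = -0.358368
sin(111°) = 0.93358
Real = 15.9108*(-0.358368) = -5.7019
Imag = 15.9108*0.93358 = 14.8540

-5.7019 + 14.8540i


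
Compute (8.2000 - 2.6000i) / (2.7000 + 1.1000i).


Conjugate of z2 = 2.7000 - 1.1000i
Numerator: (8.2000 - 2.6000i)(2.7000 - 1.1000i) = 19.2800 - 16.0400i
Denominator: 2.7^2 + 1.1^2 = 8.5
Result = (19.2800 - 16.0400i)/8.5

2.2682 - 1.8871i


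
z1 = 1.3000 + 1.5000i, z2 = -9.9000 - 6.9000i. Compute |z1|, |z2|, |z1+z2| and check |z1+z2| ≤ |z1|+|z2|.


|z1| = sqrt(1.3^2 + 1.5^2) = sqrt(3.94) = 1.9849
|z2| = sqrt((-9.9)^2 + (-6.9)^2) = sqrt(145.62) = 12.0673
z1+z2 = -8.6000 - 5.4000i
|z1+z2| = sqrt(103.12) = 10.1548
|z1|+|z2| = 1.9849 + 12.0673 = 14.0522

|z1+z2| = 10.1548 ≤ |z1|+|z2| = 14.0522 (verified)


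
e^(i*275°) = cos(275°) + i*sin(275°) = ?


cos(275°) = 0.0872
sin(275°) = -0.9962

e^(i*275°) = 0.0872 - 0.9962i


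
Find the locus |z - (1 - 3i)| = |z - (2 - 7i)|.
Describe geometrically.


Equal distances means the locus is the perpendicular bisector of z1 and z2.
Midpoint = ((1+2)/2, (-3+(-7))/2) = (1.5000, -5.0000)

Perpendicular bisector through (1.5000, -5.0000)


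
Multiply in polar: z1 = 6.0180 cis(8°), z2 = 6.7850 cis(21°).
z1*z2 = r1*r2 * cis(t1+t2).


r = 6.0180 * 6.7850 = 40.8321
theta = 8° + 21° = 29° = 29° (mod 360)

40.8321 cis(29°)


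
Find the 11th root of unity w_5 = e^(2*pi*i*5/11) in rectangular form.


Angle = 360*5/11 = 163.6364°
a = cos(163.6364°) = -0.9595
b = sin(163.6364°) = 0.2817

-0.9595 + 0.2817i


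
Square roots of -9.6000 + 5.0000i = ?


|z| = sqrt(92.16+25) = 10.8240
sqrt((|z|+a)/2) = sqrt((10.8240+(-9.6))/2) = sqrt(0.6120) = 0.7823
sqrt((|z|-a)/2) = sqrt((10.8240-(-9.6))/2) = sqrt(10.2120) = 3.1956

±(0.7823 + 3.1956i) i.e. 0.7823 + 3.1956i and -0.7823 - 3.1956i


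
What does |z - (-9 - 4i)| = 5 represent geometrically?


|z - z0| = r is a circle with center z0 and radius r.
Center = (-9, -4), radius = 5

Circle with center (-9, -4) and radius 5


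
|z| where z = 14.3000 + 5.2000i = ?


|z| = sqrt(14.3^2 + 5.2^2) = sqrt(204.49 + 27.04) = sqrt(231.53) = 15.2161

|z| = 15.2161


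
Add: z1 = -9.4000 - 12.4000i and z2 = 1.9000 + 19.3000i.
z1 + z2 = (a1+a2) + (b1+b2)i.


Real: -9.4 + 1.9 = -7.5
Imag: -12.4 + 19.3 = 6.9

-7.5000 + 6.9000i


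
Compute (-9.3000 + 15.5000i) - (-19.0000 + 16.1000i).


Real: -9.3 + 19 = 9.7
Imag: 15.5 - 16.1 = -0.6

9.7000 - 0.6000i


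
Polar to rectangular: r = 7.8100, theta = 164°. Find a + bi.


a = 7.8100*cos(164°) = 7.8100*(-0.961262) = -7.5075
b = 7.8100*sin(164°) = 7.8100*0.27564 = 2.1527

-7.5075 + 2.1527i


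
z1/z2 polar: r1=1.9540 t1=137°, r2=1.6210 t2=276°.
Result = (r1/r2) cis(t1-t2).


r = 1.9540 / 1.6210 = 1.2054
theta = 137° - 276° = -139° = 221° (mod 360)

1.2054 cis(221°)


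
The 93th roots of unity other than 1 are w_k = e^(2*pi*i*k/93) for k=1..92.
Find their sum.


With w = e^(2*pi*i/93), all 93 of the 93th roots of unity w^0 = 1, w, ..., w^(92) sum to 0: 1 + w + ... + w^(92) = (1 - w^93)/(1 - w) = 0 since w^93 = 1, w ≠ 1.
Removing the root 1: w + w^2 + ... + w^(92) = 0 - 1 = -1

Sum = -1


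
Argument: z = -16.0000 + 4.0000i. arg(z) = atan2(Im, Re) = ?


Re = -16, Im = 4
arg = atan2(4, -16) = 165.9638 degrees

arg(z) = 165.9638 degrees


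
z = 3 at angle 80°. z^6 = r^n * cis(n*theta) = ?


r^6 = 3^6 = 729
n*theta = 6*80° = 480° = 120° (mod 360)
a = 729*cos(120°) = -364.5000
b = 729*sin(120°) = 631.3325

729 cis(120°) = -364.5000 + 631.3325i


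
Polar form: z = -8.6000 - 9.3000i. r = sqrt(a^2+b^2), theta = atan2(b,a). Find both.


r = sqrt(73.96+86.49) = sqrt(160.45) = 12.6669
theta = atan2(-9.3, -8.6) = -132.7605 degrees

r = 12.6669, theta = -132.7605 degrees


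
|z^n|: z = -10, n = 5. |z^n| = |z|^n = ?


|z| = sqrt(100+0) = sqrt(100) = 10
|z^5| = |z|^5 = 10^5 = 100000

|z^5| = 100000


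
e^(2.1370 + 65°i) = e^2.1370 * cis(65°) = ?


e^2.1370 = 8.4740
cos(65°) = 0.42262
sin(65°) = 0.9063
Real = 8.4740*0.42262 = 3.5813
Imag = 8.4740*0.9063 = 7.6800

3.5813 + 7.6800i


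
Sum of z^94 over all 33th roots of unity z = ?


The roots are w_k = w^k with w = e^(2*pi*i/33), and (w^k)^94 = (w^94)^k.
So S = 1 + u + u^2 + ... + u^(32) with u = w^94.
94 = 2*33 + 28, so 94 is not a multiple of 33: u = (w^33)^2 * w^28 = w^28 ≠ 1 (w is a primitive 33th root), while u^33 = (w^33)^94 = 1.
Geometric series: S = (1 - u^33)/(1 - u) = (1 - 1)/(1 - u) = 0

S = 0


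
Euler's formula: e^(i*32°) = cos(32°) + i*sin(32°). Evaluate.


cos(32°) = 0.8480
sin(32°) = 0.5299

e^(i*32°) = 0.8480 + 0.5299i


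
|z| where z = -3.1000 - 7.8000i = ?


|z| = sqrt((-3.1)^2 + (-7.8)^2) = sqrt(9.61 + 60.84) = sqrt(70.45) = 8.3934

|z| = 8.3934


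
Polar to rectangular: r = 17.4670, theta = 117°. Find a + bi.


a = 17.4670*cos(117°) = 17.4670*(-0.4539905) = -7.9299
b = 17.4670*sin(117°) = 17.4670*0.891007 = 15.5632

-7.9299 + 15.5632i


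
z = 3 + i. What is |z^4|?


|z| = sqrt(9+1) = sqrt(10) = 3.1623
|z^4| = |z|^4 = (sqrt(10))^4 = 10^2 = 100

|z^4| = 100


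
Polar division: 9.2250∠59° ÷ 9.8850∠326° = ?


r = 9.2250 / 9.8850 = 0.9332
theta = 59° - 326° = -267° = 93° (mod 360)

0.9332 cis(93°)


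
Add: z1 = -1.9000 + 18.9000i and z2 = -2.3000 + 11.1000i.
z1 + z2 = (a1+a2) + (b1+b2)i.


Real: -1.9 - 2.3 = -4.2
Imag: 18.9 + 11.1 = 30

-4.2000 + 30.0000i


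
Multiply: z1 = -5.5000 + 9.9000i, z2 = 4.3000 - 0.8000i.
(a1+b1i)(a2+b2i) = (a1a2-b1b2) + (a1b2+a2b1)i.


Real = -5.5*4.3 - 9.9*(-0.8) = -23.65 - (-7.92) = -15.73
Imag = -5.5*(-0.8) + 4.3*9.9 = 4.4 + 42.57 = 46.97

-15.7300 + 46.9700i


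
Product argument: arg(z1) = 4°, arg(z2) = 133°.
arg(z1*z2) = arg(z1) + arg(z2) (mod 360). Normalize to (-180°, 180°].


arg(z1*z2) = 4° + 133° = 137°
Normalized to (-180°, 180°]: 137°

137°


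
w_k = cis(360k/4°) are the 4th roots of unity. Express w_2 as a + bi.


Angle = 360*2/4 = 180°
a = cos(180°) = -1.0000
b = sin(180°) = 0

-1.0000 + 0i


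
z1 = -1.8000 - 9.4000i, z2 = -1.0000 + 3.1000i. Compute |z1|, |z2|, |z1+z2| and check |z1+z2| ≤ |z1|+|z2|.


|z1| = sqrt((-1.8)^2 + (-9.4)^2) = sqrt(91.6) = 9.5708
|z2| = sqrt((-1)^2 + 3.1^2) = sqrt(10.61) = 3.2573
z1+z2 = -2.8000 - 6.3000i
|z1+z2| = sqrt(47.53) = 6.8942
|z1|+|z2| = 9.5708 + 3.2573 = 12.8281

|z1+z2| = 6.8942 ≤ |z1|+|z2| = 12.8281 (verified)


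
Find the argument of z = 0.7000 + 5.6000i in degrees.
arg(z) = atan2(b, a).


Re = 0.7, Im = 5.6
arg = atan2(5.6, 0.7) = 82.8750 degrees

arg(z) = 82.8750 degrees


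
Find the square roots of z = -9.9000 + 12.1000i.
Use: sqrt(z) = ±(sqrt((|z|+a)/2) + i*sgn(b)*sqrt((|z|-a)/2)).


|z| = sqrt(98.01+146.41) = 15.6339
sqrt((|z|+a)/2) = sqrt((15.6339+(-9.9))/2) = sqrt(2.8670) = 1.6932
sqrt((|z|-a)/2) = sqrt((15.6339-(-9.9))/2) = sqrt(12.7670) = 3.5731

±(1.6932 + 3.5731i) i.e. 1.6932 + 3.5731i and -1.6932 - 3.5731i


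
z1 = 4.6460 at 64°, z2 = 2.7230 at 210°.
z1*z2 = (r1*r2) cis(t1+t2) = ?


r = 4.6460 * 2.7230 = 12.6511
theta = 64° + 210° = 274° = 274° (mod 360)

12.6511 cis(274°)


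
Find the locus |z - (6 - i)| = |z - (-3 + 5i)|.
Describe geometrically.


Equal distances means the locus is the perpendicular bisector of z1 and z2.
Midpoint = ((6+(-3))/2, (-1+5)/2) = (1.5000, 2.0000)

Perpendicular bisector through (1.5000, 2.0000)


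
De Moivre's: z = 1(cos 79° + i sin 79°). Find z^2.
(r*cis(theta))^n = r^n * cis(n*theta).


r^2 = 1^2 = 1
n*theta = 2*79° = 158° = 158° (mod 360)
a = 1*cos(158°) = -0.9272
b = 1*sin(158°) = 0.3746

1 cis(158°) = -0.9272 + 0.3746i


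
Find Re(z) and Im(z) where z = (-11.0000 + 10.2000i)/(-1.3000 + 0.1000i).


Multiply by conjugate: (-11.0000 + 10.2000i)(-1.3000 - 0.1000i) / ((-1.3)^2 + 0.1^2)
Numerator real = -11*(-1.3) + 10.2*0.1 = 15.32
Numerator imag = 10.2*(-1.3) - (-11)*0.1 = -12.16
Denominator = 1.7
Re(z) = 15.32/1.7 = 9.0118
Im(z) = -12.16/1.7 = -7.1529

Re(z) = 9.0118, Im(z) = -7.1529


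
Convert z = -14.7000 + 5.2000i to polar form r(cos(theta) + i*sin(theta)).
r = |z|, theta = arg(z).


r = sqrt(216.09+27.04) = sqrt(243.13) = 15.5926
theta = atan2(5.2, -14.7) = 160.5192 degrees

r = 15.5926, theta = 160.5192 degrees


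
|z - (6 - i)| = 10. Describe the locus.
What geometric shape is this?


|z - z0| = r is a circle with center z0 and radius r.
Center = (6, -1), radius = 10

Circle with center (6, -1) and radius 10


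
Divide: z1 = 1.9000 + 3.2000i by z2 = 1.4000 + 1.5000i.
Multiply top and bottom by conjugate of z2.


Conjugate of z2 = 1.4000 - 1.5000i
Numerator: (1.9000 + 3.2000i)(1.4000 - 1.5000i) = 7.4600 + 1.6300i
Denominator: 1.4^2 + 1.5^2 = 4.21
Result = (7.4600 + 1.6300i)/4.21

1.7720 + 0.3872i


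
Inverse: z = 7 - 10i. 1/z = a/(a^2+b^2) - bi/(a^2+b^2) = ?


|z|^2 = 49+100 = 149
1/z = (7 + 10i)/149

1/z = 0.0470 + 0.0671i


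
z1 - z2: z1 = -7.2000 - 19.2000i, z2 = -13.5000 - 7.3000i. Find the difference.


Real: -7.2 + 13.5 = 6.3
Imag: -19.2 + 7.3 = -11.9

6.3000 - 11.9000i


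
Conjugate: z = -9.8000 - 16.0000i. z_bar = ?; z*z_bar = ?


z_bar = -9.8000 + 16.0000i
z*z_bar = (-9.8)^2 + (-16)^2 = 96.04 + 256 = 352.04

z_bar = -9.8000 + 16.0000i, z*z_bar = 352.04


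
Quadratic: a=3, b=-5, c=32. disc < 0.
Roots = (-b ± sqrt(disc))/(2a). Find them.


disc = (-5)^2 - 4*3*32 = 25 - 384 = -359
sqrt(|disc|) = sqrt(359) = 18.9473
Real part = 5/(2*3) = 0.8333
Imag part = 18.9473/(2*3) = 3.1579

0.8333 ± 3.1579i


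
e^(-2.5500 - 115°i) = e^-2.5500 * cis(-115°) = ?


e^-2.5500 = 0.0781
cos(-115°) = -0.4226
sin(-115°) = -0.9063
Real = 0.0781*(-0.4226) = -0.0330
Imag = 0.0781*(-0.9063) = -0.0708

-0.0330 - 0.0708i


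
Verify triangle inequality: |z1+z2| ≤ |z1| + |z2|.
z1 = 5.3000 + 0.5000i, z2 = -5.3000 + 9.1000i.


|z1| = sqrt(5.3^2 + 0.5^2) = sqrt(28.34) = 5.3235
|z2| = sqrt((-5.3)^2 + 9.1^2) = sqrt(110.9) = 10.5309
z1+z2 = 9.6000i
|z1+z2| = sqrt(92.16) = 9.6000
|z1|+|z2| = 5.3235 + 10.5309 = 15.8544

|z1+z2| = 9.6000 ≤ |z1|+|z2| = 15.8544 (verified)


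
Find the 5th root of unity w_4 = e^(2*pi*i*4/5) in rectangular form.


Angle = 360*4/5 = 288°
a = cos(288°) = 0.3090
b = sin(288°) = -0.9511

0.3090 - 0.9511i


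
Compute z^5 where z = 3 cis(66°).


r^5 = 3^5 = 243
n*theta = 5*66° = 330° = 330° (mod 360)
a = 243*cos(330°) = 210.4442
b = 243*sin(330°) = -121.5000

243 cis(330°) = 210.4442 - 121.5000i


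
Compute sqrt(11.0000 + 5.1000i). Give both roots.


|z| = sqrt(121+26.01) = 12.1248
sqrt((|z|+a)/2) = sqrt((12.1248+11)/2) = sqrt(11.5624) = 3.4004
sqrt((|z|-a)/2) = sqrt((12.1248-11)/2) = sqrt(0.5624) = 0.7499

±(3.4004 + 0.7499i) i.e. 3.4004 + 0.7499i and -3.4004 - 0.7499i


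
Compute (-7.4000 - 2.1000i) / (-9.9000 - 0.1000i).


Conjugate of z2 = -9.9000 + 0.1000i
Numerator: (-7.4000 - 2.1000i)(-9.9000 + 0.1000i) = 73.4700 + 20.0500i
Denominator: (-9.9)^2 + (-0.1)^2 = 98.02
Result = (73.4700 + 20.0500i)/98.02

0.7495 + 0.2046i


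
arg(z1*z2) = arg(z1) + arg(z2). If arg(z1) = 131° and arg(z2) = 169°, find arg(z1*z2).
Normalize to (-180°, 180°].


arg(z1*z2) = 131° + 169° = 300°
Normalized to (-180°, 180°]: -60°

-60°


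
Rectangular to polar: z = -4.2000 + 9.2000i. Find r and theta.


r = sqrt(17.64+84.64) = sqrt(102.28) = 10.1134
theta = atan2(9.2, -4.2) = 114.5377 degrees

r = 10.1134, theta = 114.5377 degrees


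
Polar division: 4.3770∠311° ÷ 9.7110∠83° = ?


r = 4.3770 / 9.7110 = 0.4507
theta = 311° - 83° = 228° = 228° (mod 360)

0.4507 cis(228°)


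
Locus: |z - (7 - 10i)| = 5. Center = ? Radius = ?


|z - z0| = r is a circle with center z0 and radius r.
Center = (7, -10), radius = 5

Circle with center (7, -10) and radius 5


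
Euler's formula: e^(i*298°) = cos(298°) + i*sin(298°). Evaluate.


cos(298°) = 0.4695
sin(298°) = -0.8829

e^(i*298°) = 0.4695 - 0.8829i


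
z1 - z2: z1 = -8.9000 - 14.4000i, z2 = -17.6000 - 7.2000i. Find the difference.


Real: -8.9 + 17.6 = 8.7
Imag: -14.4 + 7.2 = -7.2

8.7000 - 7.2000i


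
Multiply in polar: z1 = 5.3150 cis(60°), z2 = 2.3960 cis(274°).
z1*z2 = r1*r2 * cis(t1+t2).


r = 5.3150 * 2.3960 = 12.7347
theta = 60° + 274° = 334° = 334° (mod 360)

12.7347 cis(334°)


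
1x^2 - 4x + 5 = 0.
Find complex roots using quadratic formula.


disc = (-4)^2 - 4*1*5 = 16 - 20 = -4
sqrt(|disc|) = sqrt(4) = 2.0000
Real part = 4/(2*1) = 2.0000
Imag part = 2.0000/(2*1) = 1.0000

2.0000 ± 1.0000i


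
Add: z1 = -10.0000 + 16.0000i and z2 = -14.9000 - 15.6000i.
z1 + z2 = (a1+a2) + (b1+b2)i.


Real: -10 - 14.9 = -24.9
Imag: 16 - 15.6 = 0.4

-24.9000 + 0.4000i


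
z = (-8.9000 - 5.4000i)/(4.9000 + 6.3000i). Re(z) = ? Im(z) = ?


Multiply by conjugate: (-8.9000 - 5.4000i)(4.9000 - 6.3000i) / (4.9^2 + 6.3^2)
Numerator real = -8.9*4.9 - (5.4)*6.3 = -77.63
Numerator imag = -5.4*4.9 - (-8.9)*6.3 = 29.61
Denominator = 63.7
Re(z) = -77.63/63.7 = -1.2187
Im(z) = 29.61/63.7 = 0.4648

Re(z) = -1.2187, Im(z) = 0.4648


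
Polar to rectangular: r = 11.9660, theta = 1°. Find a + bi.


a = 11.9660*cos(1°) = 11.9660*0.99985 = 11.9642
b = 11.9660*sin(1°) = 11.9660*0.01745 = 0.2088

11.9642 + 0.2088i


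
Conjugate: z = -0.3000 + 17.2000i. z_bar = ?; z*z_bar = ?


z_bar = -0.3000 - 17.2000i
z*z_bar = (-0.3)^2 + 17.2^2 = 0.09 + 295.84 = 295.93

z_bar = -0.3000 - 17.2000i, z*z_bar = 295.93


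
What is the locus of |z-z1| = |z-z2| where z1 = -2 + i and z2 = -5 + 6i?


Equal distances means the locus is the perpendicular bisector of z1 and z2.
Midpoint = ((-2+(-5))/2, (1+6)/2) = (-3.5000, 3.5000)

Perpendicular bisector through (-3.5000, 3.5000)


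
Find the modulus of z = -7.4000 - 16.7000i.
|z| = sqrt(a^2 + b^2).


|z| = sqrt((-7.4)^2 + (-16.7)^2) = sqrt(54.76 + 278.89) = sqrt(333.65) = 18.2661

|z| = 18.2661


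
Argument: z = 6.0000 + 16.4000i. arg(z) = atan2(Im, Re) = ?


Re = 6, Im = 16.4
arg = atan2(16.4, 6) = 69.9048 degrees

arg(z) = 69.9048 degrees


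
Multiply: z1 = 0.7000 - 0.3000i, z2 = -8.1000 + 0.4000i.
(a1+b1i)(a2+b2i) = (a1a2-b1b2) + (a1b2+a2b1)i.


Real = 0.7*(-8.1) - (-0.3)*0.4 = -5.67 - (-0.12) = -5.55
Imag = 0.7*0.4 - (8.1)*(-0.3) = 0.28 + 2.43 = 2.71

-5.5500 + 2.7100i


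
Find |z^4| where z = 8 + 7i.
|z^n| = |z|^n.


|z| = sqrt(64+49) = sqrt(113) = 10.6301
|z^4| = |z|^4 = (sqrt(113))^4 = 113^2 = 12769

|z^4| = 12769


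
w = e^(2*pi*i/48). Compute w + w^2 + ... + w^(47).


With w = e^(2*pi*i/48), all 48 of the 48th roots of unity w^0 = 1, w, ..., w^(47) sum to 0: 1 + w + ... + w^(47) = (1 - w^48)/(1 - w) = 0 since w^48 = 1, w ≠ 1.
Removing the root 1: w + w^2 + ... + w^(47) = 0 - 1 = -1

Sum = -1


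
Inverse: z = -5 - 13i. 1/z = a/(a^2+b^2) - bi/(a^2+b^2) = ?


|z|^2 = 25+169 = 194
1/z = (-5 + 13i)/194

1/z = -0.0258 + 0.0670i


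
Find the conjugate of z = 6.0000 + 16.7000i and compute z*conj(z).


z_bar = 6.0000 - 16.7000i
z*z_bar = 6^2 + 16.7^2 = 36 + 278.89 = 314.89

z_bar = 6.0000 - 16.7000i, z*z_bar = 314.89


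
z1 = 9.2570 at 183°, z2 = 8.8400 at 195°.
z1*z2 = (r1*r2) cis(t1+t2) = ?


r = 9.2570 * 8.8400 = 81.8319
theta = 183° + 195° = 378° = 18° (mod 360)

81.8319 cis(18°)


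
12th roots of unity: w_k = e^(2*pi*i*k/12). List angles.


The 12th roots of unity are cis(360k/12°) for k=0..11
Angle step = 360/12 = 30°
Primitive root: cis(30°)
Primitive root = 0.8660 + 0.5000i

12 roots at angles: 0°, 30°, 60°, 90°, 120°, 150°, 180°, 210°, 240°, 270°, 300°, 330°


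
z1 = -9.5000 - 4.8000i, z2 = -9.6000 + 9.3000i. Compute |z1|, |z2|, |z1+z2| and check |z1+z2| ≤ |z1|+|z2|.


|z1| = sqrt((-9.5)^2 + (-4.8)^2) = sqrt(113.29) = 10.6438
|z2| = sqrt((-9.6)^2 + 9.3^2) = sqrt(178.65) = 13.3660
z1+z2 = -19.1000 + 4.5000i
|z1+z2| = sqrt(385.06) = 19.6229
|z1|+|z2| = 10.6438 + 13.3660 = 24.0098

|z1+z2| = 19.6229 ≤ |z1|+|z2| = 24.0098 (verified)


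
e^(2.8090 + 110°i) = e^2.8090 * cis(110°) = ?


e^2.8090 = 16.5933
cos(110°) = -0.34202
sin(110°) = 0.93969
Real = 16.5933*(-0.34202) = -5.6752
Imag = 16.5933*0.93969 = 15.5926

-5.6752 + 15.5926i


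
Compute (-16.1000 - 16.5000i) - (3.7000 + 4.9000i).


Real: -16.1 - 3.7 = -19.8
Imag: -16.5 - 4.9 = -21.4

-19.8000 - 21.4000i


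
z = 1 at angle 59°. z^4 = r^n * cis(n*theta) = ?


r^4 = 1^4 = 1
n*theta = 4*59° = 236° = 236° (mod 360)
a = 1*cos(236°) = -0.5592
b = 1*sin(236°) = -0.8290

1 cis(236°) = -0.5592 - 0.8290i


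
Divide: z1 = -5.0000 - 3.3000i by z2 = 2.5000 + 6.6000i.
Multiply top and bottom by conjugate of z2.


Conjugate of z2 = 2.5000 - 6.6000i
Numerator: (-5.0000 - 3.3000i)(2.5000 - 6.6000i) = -34.2800 + 24.7500i
Denominator: 2.5^2 + 6.6^2 = 49.81
Result = (-34.2800 + 24.7500i)/49.81

-0.6882 + 0.4969i


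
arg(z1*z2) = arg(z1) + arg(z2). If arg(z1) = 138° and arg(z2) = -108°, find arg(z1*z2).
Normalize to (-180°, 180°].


arg(z1*z2) = 138° - 108° = 30°
Normalized to (-180°, 180°]: 30°

30°


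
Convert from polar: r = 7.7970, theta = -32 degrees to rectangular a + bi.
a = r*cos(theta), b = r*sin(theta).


a = 7.7970*cos(-32°) = 7.7970*0.84805 = 6.6122
b = 7.7970*sin(-32°) = 7.7970*(-0.52992) = -4.1318

6.6122 - 4.1318i


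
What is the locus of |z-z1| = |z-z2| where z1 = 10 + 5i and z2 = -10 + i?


Equal distances means the locus is the perpendicular bisector of z1 and z2.
Midpoint = ((10+(-10))/2, (5+1)/2) = (0, 3.0000)

Perpendicular bisector through (0, 3.0000)


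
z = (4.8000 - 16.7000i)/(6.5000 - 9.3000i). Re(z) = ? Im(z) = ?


Multiply by conjugate: (4.8000 - 16.7000i)(6.5000 + 9.3000i) / (6.5^2 + (-9.3)^2)
Numerator real = 4.8*6.5 - (16.7)*(-9.3) = 186.51
Numerator imag = -16.7*6.5 - 4.8*(-9.3) = -63.91
Denominator = 128.74
Re(z) = 186.51/128.74 = 1.4487
Im(z) = -63.91/128.74 = -0.4964

Re(z) = 1.4487, Im(z) = -0.4964


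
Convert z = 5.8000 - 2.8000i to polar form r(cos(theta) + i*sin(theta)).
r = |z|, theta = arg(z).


r = sqrt(33.64+7.84) = sqrt(41.48) = 6.4405
theta = atan2(-2.8, 5.8) = -25.7693 degrees

r = 6.4405, theta = -25.7693 degrees


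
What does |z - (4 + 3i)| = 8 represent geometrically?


|z - z0| = r is a circle with center z0 and radius r.
Center = (4, 3), radius = 8

Circle with center (4, 3) and radius 8


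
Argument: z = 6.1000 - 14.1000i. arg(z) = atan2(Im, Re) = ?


Re = 6.1, Im = -14.1
arg = atan2(-14.1, 6.1) = -66.6055 degrees

arg(z) = -66.6055 degrees


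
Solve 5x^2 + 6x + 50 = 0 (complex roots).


disc = 6^2 - 4*5*50 = 36 - 1000 = -964
sqrt(|disc|) = sqrt(964) = 31.0483
Real part = -6/(2*5) = -0.6000
Imag part = 31.0483/(2*5) = 3.1048

-0.6000 ± 3.1048i


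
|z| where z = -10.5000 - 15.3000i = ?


|z| = sqrt((-10.5)^2 + (-15.3)^2) = sqrt(110.25 + 234.09) = sqrt(344.34) = 18.5564

|z| = 18.5564


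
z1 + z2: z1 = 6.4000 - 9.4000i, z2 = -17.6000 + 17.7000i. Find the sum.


Real: 6.4 - 17.6 = -11.2
Imag: -9.4 + 17.7 = 8.3

-11.2000 + 8.3000i


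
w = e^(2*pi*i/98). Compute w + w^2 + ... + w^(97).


With w = e^(2*pi*i/98), all 98 of the 98th roots of unity w^0 = 1, w, ..., w^(97) sum to 0: 1 + w + ... + w^(97) = (1 - w^98)/(1 - w) = 0 since w^98 = 1, w ≠ 1.
Removing the root 1: w + w^2 + ... + w^(97) = 0 - 1 = -1

Sum = -1


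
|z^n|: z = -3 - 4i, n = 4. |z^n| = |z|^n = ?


|z| = sqrt(9+16) = sqrt(25) = 5
|z^4| = |z|^4 = 5^4 = 625

|z^4| = 625


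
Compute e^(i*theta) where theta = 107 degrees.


cos(107°) = -0.2924
sin(107°) = 0.9563

e^(i*107°) = -0.2924 + 0.9563i


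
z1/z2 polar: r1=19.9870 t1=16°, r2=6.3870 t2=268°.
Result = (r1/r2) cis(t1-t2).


r = 19.9870 / 6.3870 = 3.1293
theta = 16° - 268° = -252° = 108° (mod 360)

3.1293 cis(108°)


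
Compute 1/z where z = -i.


|z|^2 = 0+1 = 1
1/z = (0 + 1i)/1

1/z = 0 + 1.0000i


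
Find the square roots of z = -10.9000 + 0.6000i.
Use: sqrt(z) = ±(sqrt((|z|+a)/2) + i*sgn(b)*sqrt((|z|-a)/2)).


|z| = sqrt(118.81+0.36) = 10.9165
sqrt((|z|+a)/2) = sqrt((10.9165+(-10.9))/2) = sqrt(0.0083) = 0.0908
sqrt((|z|-a)/2) = sqrt((10.9165-(-10.9))/2) = sqrt(10.9083) = 3.3028

±(0.0908 + 3.3028i) i.e. 0.0908 + 3.3028i and -0.0908 - 3.3028i


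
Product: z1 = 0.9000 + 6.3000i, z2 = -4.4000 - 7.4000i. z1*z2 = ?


Real = 0.9*(-4.4) - 6.3*(-7.4) = -3.96 - (-46.62) = 42.66
Imag = 0.9*(-7.4) - (4.4)*6.3 = -6.66 - (27.72) = -34.38

42.6600 - 34.3800i


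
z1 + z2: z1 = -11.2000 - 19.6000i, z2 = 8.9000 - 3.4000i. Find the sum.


Real: -11.2 + 8.9 = -2.3
Imag: -19.6 - 3.4 = -23

-2.3000 - 23.0000i


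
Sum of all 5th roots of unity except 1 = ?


With w = e^(2*pi*i/5), all 5 of the 5th roots of unity w^0 = 1, w, ..., w^(4) sum to 0: 1 + w + ... + w^(4) = (1 - w^5)/(1 - w) = 0 since w^5 = 1, w ≠ 1.
Removing the root 1: w + w^2 + ... + w^(4) = 0 - 1 = -1

Sum = -1


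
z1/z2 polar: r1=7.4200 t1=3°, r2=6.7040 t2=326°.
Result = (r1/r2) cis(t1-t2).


r = 7.4200 / 6.7040 = 1.1068
theta = 3° - 326° = -323° = 37° (mod 360)

1.1068 cis(37°)


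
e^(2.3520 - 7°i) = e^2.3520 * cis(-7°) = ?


e^2.3520 = 10.50656
cos(-7°) = 0.992546
sin(-7°) = -0.12187
Real = 10.50656*0.992546 = 10.4282
Imag = 10.50656*(-0.12187) = -1.2804

10.4282 - 1.2804i


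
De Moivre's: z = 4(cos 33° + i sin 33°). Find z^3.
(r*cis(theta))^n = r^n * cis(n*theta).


r^3 = 4^3 = 64
n*theta = 3*33° = 99° = 99° (mod 360)
a = 64*cos(99°) = -10.0118
b = 64*sin(99°) = 63.2121

64 cis(99°) = -10.0118 + 63.2121i


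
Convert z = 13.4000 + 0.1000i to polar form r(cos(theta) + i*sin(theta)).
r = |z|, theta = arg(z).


r = sqrt(179.56+0.01) = sqrt(179.57) = 13.4004
theta = atan2(0.1, 13.4) = 0.4276 degrees

r = 13.4004, theta = 0.4276 degrees


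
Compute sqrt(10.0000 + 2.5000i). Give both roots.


|z| = sqrt(100+6.25) = 10.3078
sqrt((|z|+a)/2) = sqrt((10.3078+10)/2) = sqrt(10.1539) = 3.1865
sqrt((|z|-a)/2) = sqrt((10.3078-10)/2) = sqrt(0.1539) = 0.3923

±(3.1865 + 0.3923i) i.e. 3.1865 + 0.3923i and -3.1865 - 0.3923i


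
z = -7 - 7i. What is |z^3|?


|z| = sqrt(49+49) = sqrt(98) = 9.8995
|z^3| = |z|^3 = (sqrt(98))^3 = 98*sqrt(98)

|z^3| = 98*sqrt(98) ≈ 970.1505


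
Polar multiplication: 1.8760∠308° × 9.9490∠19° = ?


r = 1.8760 * 9.9490 = 18.6643
theta = 308° + 19° = 327° = 327° (mod 360)

18.6643 cis(327°)


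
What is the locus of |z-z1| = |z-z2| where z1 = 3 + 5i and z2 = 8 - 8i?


Equal distances means the locus is the perpendicular bisector of z1 and z2.
Midpoint = ((3+8)/2, (5+(-8))/2) = (5.5000, -1.5000)

Perpendicular bisector through (5.5000, -1.5000)


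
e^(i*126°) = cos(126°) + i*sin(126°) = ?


cos(126°) = -0.5878
sin(126°) = 0.8090

e^(i*126°) = -0.5878 + 0.8090i


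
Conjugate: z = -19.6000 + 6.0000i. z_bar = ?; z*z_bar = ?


z_bar = -19.6000 - 6.0000i
z*z_bar = (-19.6)^2 + 6^2 = 384.16 + 36 = 420.16

z_bar = -19.6000 - 6.0000i, z*z_bar = 420.16


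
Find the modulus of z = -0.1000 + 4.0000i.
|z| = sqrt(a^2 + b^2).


|z| = sqrt((-0.1)^2 + 4^2) = sqrt(0.01 + 16) = sqrt(16.01) = 4.0012

|z| = 4.0012


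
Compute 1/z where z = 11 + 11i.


|z|^2 = 121+121 = 242
1/z = (11 - 11i)/242

1/z = 0.0455 - 0.0455i


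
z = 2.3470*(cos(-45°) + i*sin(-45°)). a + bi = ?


a = 2.3470*cos(-45°) = 2.3470*0.7071 = 1.6596
b = 2.3470*sin(-45°) = 2.3470*(-0.7071) = -1.6596

1.6596 - 1.6596i


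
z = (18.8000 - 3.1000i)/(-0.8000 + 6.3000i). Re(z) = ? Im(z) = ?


Multiply by conjugate: (18.8000 - 3.1000i)(-0.8000 - 6.3000i) / ((-0.8)^2 + 6.3^2)
Numerator real = 18.8*(-0.8) - (3.1)*6.3 = -34.57
Numerator imag = -3.1*(-0.8) - 18.8*6.3 = -115.96
Denominator = 40.33
Re(z) = -34.57/40.33 = -0.8572
Im(z) = -115.96/40.33 = -2.8753

Re(z) = -0.8572, Im(z) = -2.8753


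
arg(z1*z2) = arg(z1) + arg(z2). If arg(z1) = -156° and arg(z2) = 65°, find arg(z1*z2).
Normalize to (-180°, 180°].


arg(z1*z2) = -156° + 65° = -91°
Normalized to (-180°, 180°]: -91°

-91°


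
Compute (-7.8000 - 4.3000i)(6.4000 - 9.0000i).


Real = -7.8*6.4 - (-4.3)*(-9) = -49.92 - 38.7 = -88.62
Imag = -7.8*(-9) + 6.4*(-4.3) = 70.2 - (27.52) = 42.68

-88.6200 + 42.6800i


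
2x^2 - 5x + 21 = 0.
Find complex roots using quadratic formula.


disc = (-5)^2 - 4*2*21 = 25 - 168 = -143
sqrt(|disc|) = sqrt(143) = 11.9583
Real part = 5/(2*2) = 1.2500
Imag part = 11.9583/(2*2) = 2.9896

1.2500 ± 2.9896i


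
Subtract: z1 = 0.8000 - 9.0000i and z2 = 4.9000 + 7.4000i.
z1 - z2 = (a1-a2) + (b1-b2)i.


Real: 0.8 - 4.9 = -4.1
Imag: -9 - 7.4 = -16.4

-4.1000 - 16.4000i


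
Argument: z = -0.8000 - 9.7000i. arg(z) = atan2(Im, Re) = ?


Re = -0.8, Im = -9.7
arg = atan2(-9.7, -0.8) = -94.7148 degrees

arg(z) = -94.7148 degrees


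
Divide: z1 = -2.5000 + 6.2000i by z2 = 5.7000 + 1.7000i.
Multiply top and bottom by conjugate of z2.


Conjugate of z2 = 5.7000 - 1.7000i
Numerator: (-2.5000 + 6.2000i)(5.7000 - 1.7000i) = -3.7100 + 39.5900i
Denominator: 5.7^2 + 1.7^2 = 35.38
Result = (-3.7100 + 39.5900i)/35.38

-0.1049 + 1.1190i


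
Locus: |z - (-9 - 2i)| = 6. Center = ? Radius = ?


|z - z0| = r is a circle with center z0 and radius r.
Center = (-9, -2), radius = 6

Circle with center (-9, -2) and radius 6


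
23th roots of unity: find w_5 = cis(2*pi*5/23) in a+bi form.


Angle = 360*5/23 = 78.2609°
a = cos(78.2609°) = 0.2035
b = sin(78.2609°) = 0.9791

0.2035 + 0.9791i


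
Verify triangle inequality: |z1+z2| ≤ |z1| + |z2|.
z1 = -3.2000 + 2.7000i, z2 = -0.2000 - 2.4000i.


|z1| = sqrt((-3.2)^2 + 2.7^2) = sqrt(17.53) = 4.1869
|z2| = sqrt((-0.2)^2 + (-2.4)^2) = sqrt(5.8) = 2.4083
z1+z2 = -3.4000 + 0.3000i
|z1+z2| = sqrt(11.65) = 3.4132
|z1|+|z2| = 4.1869 + 2.4083 = 6.5952

|z1+z2| = 3.4132 ≤ |z1|+|z2| = 6.5952 (verified)


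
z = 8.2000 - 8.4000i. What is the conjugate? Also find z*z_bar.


z_bar = 8.2000 + 8.4000i
z*z_bar = 8.2^2 + (-8.4)^2 = 67.24 + 70.56 = 137.8

z_bar = 8.2000 + 8.4000i, z*z_bar = 137.8


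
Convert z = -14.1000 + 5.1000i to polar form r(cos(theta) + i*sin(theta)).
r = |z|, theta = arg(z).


r = sqrt(198.81+26.01) = sqrt(224.82) = 14.9940
theta = atan2(5.1, -14.1) = 160.1148 degrees

r = 14.9940, theta = 160.1148 degrees


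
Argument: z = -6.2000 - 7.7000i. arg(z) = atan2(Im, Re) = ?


Re = -6.2, Im = -7.7
arg = atan2(-7.7, -6.2) = -128.8408 degrees

arg(z) = -128.8408 degrees


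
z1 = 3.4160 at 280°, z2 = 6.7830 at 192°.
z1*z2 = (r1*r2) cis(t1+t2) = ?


r = 3.4160 * 6.7830 = 23.1707
theta = 280° + 192° = 472° = 112° (mod 360)

23.1707 cis(112°)


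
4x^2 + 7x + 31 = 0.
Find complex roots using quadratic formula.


disc = 7^2 - 4*4*31 = 49 - 496 = -447
sqrt(|disc|) = sqrt(447) = 21.1424
Real part = -7/(2*4) = -0.8750
Imag part = 21.1424/(2*4) = 2.6428

-0.8750 ± 2.6428i


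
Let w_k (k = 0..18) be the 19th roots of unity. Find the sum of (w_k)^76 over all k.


The roots are w_k = w^k with w = e^(2*pi*i/19), and (w^k)^76 = (w^76)^k.
So S = 1 + u + u^2 + ... + u^(18) with u = w^76.
76 = 4*19 + 0, so 76 is a multiple of 19 and u = (w^19)^4 = 1.
Every one of the 19 terms equals 1: S = 19

S = 19


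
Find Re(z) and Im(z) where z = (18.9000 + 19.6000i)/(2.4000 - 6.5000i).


Multiply by conjugate: (18.9000 + 19.6000i)(2.4000 + 6.5000i) / (2.4^2 + (-6.5)^2)
Numerator real = 18.9*2.4 + 19.6*(-6.5) = -82.04
Numerator imag = 19.6*2.4 - 18.9*(-6.5) = 169.89
Denominator = 48.01
Re(z) = -82.04/48.01 = -1.7088
Im(z) = 169.89/48.01 = 3.5386

Re(z) = -1.7088, Im(z) = 3.5386
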